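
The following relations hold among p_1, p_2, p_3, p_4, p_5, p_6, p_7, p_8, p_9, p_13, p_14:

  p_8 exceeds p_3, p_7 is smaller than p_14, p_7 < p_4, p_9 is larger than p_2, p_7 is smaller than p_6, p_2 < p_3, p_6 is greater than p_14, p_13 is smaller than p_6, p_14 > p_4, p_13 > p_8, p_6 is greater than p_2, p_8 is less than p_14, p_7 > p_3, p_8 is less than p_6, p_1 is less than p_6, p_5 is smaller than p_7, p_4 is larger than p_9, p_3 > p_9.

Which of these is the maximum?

Chaining downward from p_6: directly below it, p_2, p_1, p_7, p_8, p_13, p_14; then p_5, p_3, p_4; then p_9.
That covers every other element, and nothing is given above p_6, so p_6 is the maximum.

p_6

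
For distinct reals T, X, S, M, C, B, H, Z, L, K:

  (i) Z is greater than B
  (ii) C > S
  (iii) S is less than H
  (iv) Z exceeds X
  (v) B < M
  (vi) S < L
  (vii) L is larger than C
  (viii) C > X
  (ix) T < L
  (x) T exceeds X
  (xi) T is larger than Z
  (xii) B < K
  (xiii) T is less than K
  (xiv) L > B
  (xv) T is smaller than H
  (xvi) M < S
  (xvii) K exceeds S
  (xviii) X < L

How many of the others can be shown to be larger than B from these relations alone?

From B the given relations immediately reach Z, M, K, L.
From those, S, T — 6 in total.
From those, H, C — 8 in total.
No other element is forced above B by the given relations, so the count is 8.

8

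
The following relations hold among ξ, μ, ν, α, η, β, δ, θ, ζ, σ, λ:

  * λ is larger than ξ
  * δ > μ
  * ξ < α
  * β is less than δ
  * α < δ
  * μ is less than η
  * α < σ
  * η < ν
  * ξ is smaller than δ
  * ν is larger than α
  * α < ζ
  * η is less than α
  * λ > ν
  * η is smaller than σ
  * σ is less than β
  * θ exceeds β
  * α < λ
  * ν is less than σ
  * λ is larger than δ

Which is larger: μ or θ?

The relevant relations are μ < η; η < α; α < ν; ν < σ; σ < β; β < θ.
Together: μ < η < α < ν < σ < β < θ.
So μ < θ; θ is the larger of the two.

θ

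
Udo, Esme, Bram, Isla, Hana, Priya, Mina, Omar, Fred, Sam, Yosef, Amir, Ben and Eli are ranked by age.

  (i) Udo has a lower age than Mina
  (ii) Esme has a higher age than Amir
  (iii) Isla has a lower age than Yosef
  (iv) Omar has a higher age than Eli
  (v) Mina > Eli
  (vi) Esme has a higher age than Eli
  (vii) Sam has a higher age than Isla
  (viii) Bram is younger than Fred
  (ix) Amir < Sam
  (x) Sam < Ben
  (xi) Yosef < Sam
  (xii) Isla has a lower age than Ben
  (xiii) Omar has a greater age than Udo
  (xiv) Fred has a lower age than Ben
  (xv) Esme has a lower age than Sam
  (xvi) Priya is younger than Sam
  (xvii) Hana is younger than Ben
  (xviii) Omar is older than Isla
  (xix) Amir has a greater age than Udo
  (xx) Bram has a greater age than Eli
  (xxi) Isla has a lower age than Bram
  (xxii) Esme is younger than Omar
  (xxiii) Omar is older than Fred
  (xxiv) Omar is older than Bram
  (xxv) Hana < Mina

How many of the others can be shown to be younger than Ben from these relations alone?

11

Directly below Ben: Isla, Hana, Fred, Sam.
One step further: Priya, Bram, Amir, Esme, Yosef (9 so far).
One step further: Eli, Udo (11 so far).
Nothing else is reachable below Ben; 11 in all.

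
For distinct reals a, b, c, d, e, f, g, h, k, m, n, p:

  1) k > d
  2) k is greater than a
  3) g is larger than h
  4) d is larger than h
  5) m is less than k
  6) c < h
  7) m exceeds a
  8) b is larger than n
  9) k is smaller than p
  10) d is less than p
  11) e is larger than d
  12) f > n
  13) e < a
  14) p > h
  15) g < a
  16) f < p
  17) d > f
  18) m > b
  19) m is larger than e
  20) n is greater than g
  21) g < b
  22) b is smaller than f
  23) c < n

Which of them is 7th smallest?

Piecing the relations together gives one ordering: c < h < g < n < b < f < d < e < a < m < k < p.
Counting 7 from the smallest end gives d.

d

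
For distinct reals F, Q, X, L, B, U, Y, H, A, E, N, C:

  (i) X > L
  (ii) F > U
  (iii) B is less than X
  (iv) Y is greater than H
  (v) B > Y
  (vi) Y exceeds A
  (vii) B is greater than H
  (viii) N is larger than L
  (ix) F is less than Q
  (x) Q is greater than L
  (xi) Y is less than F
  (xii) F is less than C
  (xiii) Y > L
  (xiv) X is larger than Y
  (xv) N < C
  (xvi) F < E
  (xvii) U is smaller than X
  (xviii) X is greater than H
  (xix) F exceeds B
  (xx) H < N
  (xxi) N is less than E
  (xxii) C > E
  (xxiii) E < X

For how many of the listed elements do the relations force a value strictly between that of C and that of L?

5

The relations place L below C. An element lies strictly between them when it is forced above L and also forced below C.
Above L: {Y, B, F, Q, N, E, X}. Below C: {U, A, H, Y, B, F, N, E}.
Intersection: {Y, B, F, N, E} — 5.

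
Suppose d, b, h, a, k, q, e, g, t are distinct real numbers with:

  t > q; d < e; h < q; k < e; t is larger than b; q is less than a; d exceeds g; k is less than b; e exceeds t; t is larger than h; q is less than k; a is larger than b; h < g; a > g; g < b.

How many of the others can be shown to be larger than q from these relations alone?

From q the given relations immediately reach k, t, a.
From those, b, e — 5 in total.
Nothing else is reachable above q; 5 in all.

5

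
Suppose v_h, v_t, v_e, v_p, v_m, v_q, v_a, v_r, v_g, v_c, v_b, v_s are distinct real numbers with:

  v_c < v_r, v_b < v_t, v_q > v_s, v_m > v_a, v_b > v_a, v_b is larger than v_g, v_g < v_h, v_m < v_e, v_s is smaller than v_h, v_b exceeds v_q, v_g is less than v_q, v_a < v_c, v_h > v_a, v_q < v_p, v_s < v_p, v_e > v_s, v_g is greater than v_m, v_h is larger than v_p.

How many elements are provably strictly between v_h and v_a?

4

Chaining upward from v_a reaches: v_m, v_c, v_g, v_r, v_q, v_b, v_p, v_e, v_t.
Chaining downward from v_h reaches: v_m, v_g, v_s, v_q, v_p.
Strictly between v_a and v_h are those in both lists: v_m, v_g, v_q, v_p — 4 elements.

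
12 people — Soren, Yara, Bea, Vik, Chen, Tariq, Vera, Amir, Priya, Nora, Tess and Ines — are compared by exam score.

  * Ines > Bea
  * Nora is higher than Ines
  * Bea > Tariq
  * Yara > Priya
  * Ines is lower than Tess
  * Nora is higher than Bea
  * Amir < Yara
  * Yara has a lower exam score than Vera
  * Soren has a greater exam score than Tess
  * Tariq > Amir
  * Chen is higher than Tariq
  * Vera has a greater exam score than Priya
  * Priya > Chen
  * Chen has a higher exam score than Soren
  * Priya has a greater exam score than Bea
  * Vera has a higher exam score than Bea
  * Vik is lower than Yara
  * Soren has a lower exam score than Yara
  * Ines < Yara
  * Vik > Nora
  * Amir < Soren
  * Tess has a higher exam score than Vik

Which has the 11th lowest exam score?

Chaining the given pairs: Amir < Tariq < Bea < Ines < Nora < Vik < Tess < Soren < Chen < Priya < Yara < Vera.
The 11th smallest is Yara.

Yara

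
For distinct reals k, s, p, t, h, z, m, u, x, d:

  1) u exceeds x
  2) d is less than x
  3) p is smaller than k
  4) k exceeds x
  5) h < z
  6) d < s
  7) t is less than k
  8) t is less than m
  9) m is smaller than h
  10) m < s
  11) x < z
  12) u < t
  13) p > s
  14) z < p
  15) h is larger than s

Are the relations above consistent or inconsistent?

consistent

The single ordering d < x < u < t < m < s < h < z < p < k satisfies every listed relation, so no contradiction arises.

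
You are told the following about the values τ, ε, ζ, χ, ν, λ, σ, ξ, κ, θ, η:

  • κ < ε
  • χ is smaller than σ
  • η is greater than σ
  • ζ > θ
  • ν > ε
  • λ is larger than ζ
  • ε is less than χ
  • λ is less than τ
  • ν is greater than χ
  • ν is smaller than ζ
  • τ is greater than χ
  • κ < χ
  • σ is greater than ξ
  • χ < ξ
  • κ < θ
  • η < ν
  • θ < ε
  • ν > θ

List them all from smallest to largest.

κ < θ < ε < χ < ξ < σ < η < ν < ζ < λ < τ

Nothing is placed below κ, so it is least; from there κ < θ; θ < ε; ε < χ; χ < ξ; ξ < σ; σ < η; η < ν; ν < ζ; ζ < λ; λ < τ, each given directly.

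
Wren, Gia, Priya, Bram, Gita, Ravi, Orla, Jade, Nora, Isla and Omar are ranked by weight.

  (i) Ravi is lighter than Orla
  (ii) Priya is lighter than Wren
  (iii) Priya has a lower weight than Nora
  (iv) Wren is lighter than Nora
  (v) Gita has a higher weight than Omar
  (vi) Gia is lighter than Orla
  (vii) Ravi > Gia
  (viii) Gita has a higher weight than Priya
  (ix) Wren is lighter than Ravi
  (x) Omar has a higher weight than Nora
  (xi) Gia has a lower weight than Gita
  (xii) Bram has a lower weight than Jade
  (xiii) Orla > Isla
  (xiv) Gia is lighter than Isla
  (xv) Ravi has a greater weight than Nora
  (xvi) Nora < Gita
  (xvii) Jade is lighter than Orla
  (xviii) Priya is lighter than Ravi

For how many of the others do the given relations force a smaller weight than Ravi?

Directly below Ravi: Priya, Wren, Nora, Gia.
Nothing else is reachable below Ravi; 4 in all.

4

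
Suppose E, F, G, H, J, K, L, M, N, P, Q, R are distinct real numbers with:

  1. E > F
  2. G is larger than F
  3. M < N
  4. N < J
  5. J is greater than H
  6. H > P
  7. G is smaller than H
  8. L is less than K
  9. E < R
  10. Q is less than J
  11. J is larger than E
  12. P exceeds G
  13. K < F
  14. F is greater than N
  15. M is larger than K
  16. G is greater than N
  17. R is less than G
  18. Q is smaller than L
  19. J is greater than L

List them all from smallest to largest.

Each adjacent pair is fixed by a given relation: Q < L; L < K; K < M; M < N; N < F; F < E; E < R; R < G; G < P; P < H; H < J. Chaining them end to end gives the full order.

Q < L < K < M < N < F < E < R < G < P < H < J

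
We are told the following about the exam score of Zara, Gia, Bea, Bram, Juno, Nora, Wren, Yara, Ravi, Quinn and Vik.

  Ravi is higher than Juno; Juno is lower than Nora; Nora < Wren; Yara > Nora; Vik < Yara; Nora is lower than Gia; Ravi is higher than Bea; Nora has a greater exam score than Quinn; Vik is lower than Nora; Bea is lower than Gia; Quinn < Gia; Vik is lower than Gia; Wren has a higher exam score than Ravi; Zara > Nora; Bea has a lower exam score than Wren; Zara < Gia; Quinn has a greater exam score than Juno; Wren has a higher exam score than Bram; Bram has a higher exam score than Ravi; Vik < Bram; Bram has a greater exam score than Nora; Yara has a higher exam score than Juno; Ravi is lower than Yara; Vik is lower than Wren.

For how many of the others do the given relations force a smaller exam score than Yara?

6

The elements the relations force below Yara are Juno, Vik, Quinn, Nora, Bea, Ravi — no chain reaches any other.
That is 6.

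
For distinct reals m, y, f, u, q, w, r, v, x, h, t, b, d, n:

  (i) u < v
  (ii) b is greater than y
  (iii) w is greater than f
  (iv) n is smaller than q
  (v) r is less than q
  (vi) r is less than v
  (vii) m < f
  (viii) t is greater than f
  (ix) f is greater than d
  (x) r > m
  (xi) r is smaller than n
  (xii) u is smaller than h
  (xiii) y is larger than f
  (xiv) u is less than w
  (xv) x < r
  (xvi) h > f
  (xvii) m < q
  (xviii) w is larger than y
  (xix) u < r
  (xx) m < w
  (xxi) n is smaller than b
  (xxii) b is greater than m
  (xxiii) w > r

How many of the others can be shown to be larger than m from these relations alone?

The elements the relations force above m are r, f, y, v, h, w, n, b, t, q — no chain reaches any other.
That is 10.

10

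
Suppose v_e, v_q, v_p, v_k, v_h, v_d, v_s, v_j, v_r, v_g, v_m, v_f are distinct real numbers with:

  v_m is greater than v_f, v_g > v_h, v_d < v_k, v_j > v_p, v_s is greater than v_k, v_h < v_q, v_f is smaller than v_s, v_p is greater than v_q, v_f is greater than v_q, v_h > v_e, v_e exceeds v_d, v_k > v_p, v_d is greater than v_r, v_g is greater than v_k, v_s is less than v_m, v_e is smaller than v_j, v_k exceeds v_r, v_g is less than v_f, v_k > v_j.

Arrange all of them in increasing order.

Each adjacent pair is fixed by a given relation: v_r < v_d; v_d < v_e; v_e < v_h; v_h < v_q; v_q < v_p; v_p < v_j; v_j < v_k; v_k < v_g; v_g < v_f; v_f < v_s; v_s < v_m. Chaining them end to end gives the full order.

v_r < v_d < v_e < v_h < v_q < v_p < v_j < v_k < v_g < v_f < v_s < v_m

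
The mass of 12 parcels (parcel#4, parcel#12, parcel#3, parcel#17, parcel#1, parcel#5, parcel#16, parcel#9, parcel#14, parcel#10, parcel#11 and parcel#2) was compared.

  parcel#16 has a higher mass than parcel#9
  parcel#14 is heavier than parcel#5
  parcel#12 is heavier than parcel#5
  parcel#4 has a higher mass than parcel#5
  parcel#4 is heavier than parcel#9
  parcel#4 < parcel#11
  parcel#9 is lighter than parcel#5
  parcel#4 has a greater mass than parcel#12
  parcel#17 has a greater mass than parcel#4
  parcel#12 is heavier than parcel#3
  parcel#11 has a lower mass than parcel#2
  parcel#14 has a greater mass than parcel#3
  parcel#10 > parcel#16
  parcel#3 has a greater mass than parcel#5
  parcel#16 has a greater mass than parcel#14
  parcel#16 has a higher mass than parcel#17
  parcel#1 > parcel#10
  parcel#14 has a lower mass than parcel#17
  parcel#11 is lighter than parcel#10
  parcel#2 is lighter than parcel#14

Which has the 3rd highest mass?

Piecing the relations together gives one ordering: parcel#9 < parcel#5 < parcel#3 < parcel#12 < parcel#4 < parcel#11 < parcel#2 < parcel#14 < parcel#17 < parcel#16 < parcel#10 < parcel#1.
Counting 3 from the largest end gives parcel#16.

parcel#16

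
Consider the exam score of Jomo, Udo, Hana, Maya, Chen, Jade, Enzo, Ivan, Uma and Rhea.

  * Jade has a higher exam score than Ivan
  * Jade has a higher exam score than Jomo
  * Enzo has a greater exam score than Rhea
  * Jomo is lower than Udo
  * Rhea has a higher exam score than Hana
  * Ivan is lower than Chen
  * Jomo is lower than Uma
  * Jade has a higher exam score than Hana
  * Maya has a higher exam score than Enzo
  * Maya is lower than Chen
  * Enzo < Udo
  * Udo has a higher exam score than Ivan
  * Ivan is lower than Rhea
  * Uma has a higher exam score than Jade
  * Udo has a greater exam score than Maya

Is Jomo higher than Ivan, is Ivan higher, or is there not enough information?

undetermined

Following every chain through Ivan: above Ivan we get Jade, Rhea, Uma, Enzo, Maya, Chen, Udo.
Jomo is not reached, and no chain runs the other way from Jomo to Ivan.
So the given relations leave the order of Ivan and Jomo undetermined.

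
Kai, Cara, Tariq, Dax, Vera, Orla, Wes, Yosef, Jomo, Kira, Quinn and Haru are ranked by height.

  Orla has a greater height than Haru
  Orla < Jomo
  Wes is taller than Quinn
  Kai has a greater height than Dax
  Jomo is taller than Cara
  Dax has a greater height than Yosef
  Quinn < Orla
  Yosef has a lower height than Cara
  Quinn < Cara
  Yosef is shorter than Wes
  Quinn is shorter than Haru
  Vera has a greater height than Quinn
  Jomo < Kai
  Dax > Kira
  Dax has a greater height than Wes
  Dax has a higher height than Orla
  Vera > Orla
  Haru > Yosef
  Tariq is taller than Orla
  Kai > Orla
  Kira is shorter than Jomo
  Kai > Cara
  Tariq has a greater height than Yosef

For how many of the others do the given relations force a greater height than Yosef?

9

The elements the relations force above Yosef are Cara, Wes, Haru, Orla, Jomo, Dax, Kai, Vera, Tariq — no chain reaches any other.
That is 9.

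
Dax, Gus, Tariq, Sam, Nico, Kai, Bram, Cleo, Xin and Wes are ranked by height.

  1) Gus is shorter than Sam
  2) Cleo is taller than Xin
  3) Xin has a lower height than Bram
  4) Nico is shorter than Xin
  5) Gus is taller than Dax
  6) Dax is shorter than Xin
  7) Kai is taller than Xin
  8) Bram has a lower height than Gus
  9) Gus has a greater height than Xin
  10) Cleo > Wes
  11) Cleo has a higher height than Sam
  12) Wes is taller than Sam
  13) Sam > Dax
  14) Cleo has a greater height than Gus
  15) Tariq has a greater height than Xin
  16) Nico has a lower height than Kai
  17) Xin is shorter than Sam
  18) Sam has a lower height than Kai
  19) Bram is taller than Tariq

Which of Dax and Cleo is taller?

Cleo

Dax < Xin and Xin < Bram give Dax < Bram.
Then Bram < Gus extends the chain to Gus.
Then Gus < Sam extends the chain to Sam.
With Sam < Wes: Dax < Xin < Bram < Gus < Sam < Wes.
Then Wes < Cleo extends the chain to Cleo.
So Dax < Cleo; Cleo is the taller of the two.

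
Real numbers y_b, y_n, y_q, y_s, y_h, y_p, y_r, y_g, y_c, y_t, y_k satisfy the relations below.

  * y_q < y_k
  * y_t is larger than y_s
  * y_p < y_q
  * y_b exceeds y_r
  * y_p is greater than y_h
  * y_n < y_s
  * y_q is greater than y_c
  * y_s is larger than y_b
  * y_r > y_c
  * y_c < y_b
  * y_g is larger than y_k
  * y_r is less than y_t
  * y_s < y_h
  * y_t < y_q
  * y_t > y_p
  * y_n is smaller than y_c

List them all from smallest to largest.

y_n < y_c < y_r < y_b < y_s < y_h < y_p < y_t < y_q < y_k < y_g

The consecutive links are each given: y_n < y_c; y_c < y_r; y_r < y_b; y_b < y_s; y_s < y_h; y_h < y_p; y_p < y_t; y_t < y_q; y_q < y_k; y_k < y_g.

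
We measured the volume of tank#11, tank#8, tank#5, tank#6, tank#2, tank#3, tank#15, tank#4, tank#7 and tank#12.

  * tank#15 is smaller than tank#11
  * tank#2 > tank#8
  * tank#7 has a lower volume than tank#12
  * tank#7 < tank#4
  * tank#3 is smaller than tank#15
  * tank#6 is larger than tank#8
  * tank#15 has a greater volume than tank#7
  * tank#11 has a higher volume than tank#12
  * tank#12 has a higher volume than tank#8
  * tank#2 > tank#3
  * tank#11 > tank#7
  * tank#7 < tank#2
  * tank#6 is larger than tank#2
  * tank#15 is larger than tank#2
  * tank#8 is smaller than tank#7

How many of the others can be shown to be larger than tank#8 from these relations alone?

From tank#8 the given relations immediately reach tank#7, tank#12, tank#2, tank#6.
From those, tank#4, tank#15, tank#11 — 7 in total.
Nothing else is reachable above tank#8; 7 in all.

7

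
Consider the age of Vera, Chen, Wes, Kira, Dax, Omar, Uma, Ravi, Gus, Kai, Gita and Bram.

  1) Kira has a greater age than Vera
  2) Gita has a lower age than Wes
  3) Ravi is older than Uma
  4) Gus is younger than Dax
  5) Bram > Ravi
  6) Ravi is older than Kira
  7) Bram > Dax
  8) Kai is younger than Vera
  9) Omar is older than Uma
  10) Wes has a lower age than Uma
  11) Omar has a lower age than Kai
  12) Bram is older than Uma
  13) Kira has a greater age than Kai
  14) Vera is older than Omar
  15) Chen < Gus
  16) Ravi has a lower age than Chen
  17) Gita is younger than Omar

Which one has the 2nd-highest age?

Dax

The consecutive relations fix a unique order: Gita < Wes < Uma < Omar < Kai < Vera < Kira < Ravi < Chen < Gus < Dax < Bram.
Counting 2 from the largest end gives Dax.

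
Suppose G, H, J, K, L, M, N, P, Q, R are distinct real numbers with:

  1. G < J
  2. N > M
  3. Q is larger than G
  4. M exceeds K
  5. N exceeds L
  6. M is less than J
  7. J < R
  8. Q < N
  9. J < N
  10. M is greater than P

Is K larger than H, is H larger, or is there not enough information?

Following every chain through K: above K we get M, J, N, R.
H is not reached, and no chain runs the other way from H to K.
So the given relations leave the order of K and H undetermined.

undetermined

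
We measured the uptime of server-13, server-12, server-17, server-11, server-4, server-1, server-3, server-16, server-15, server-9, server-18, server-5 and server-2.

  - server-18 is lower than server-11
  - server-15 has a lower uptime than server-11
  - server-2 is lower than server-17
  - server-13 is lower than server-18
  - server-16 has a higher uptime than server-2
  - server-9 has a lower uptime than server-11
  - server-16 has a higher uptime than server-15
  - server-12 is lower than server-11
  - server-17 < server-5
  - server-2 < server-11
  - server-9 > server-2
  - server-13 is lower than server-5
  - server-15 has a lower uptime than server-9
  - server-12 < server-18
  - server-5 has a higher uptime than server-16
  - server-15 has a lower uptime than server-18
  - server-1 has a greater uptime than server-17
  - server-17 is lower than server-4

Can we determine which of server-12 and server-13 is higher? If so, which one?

Following every chain through server-13: above server-13 we get server-18, server-5, server-11.
server-12 is not reached, and no chain runs the other way from server-12 to server-13.
So the given relations leave the order of server-13 and server-12 undetermined.

undetermined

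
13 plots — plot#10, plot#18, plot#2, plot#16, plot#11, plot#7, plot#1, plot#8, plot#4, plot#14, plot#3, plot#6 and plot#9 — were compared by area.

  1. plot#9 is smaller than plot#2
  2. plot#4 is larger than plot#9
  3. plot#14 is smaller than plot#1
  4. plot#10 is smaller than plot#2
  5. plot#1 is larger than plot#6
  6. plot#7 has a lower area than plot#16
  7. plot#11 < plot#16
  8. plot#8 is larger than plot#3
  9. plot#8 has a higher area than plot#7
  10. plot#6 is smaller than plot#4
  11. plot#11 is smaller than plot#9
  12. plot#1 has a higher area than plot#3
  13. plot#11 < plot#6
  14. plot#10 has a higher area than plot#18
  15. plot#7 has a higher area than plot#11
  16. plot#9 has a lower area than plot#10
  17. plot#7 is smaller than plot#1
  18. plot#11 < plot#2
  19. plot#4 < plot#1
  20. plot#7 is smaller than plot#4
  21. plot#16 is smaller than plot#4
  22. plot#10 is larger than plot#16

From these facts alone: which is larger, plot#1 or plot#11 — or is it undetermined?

plot#11 < plot#7 and plot#7 < plot#16 give plot#11 < plot#16.
Then plot#16 < plot#4 extends the chain to plot#4.
With plot#4 < plot#1: plot#11 < plot#7 < plot#16 < plot#4 < plot#1.
So plot#1 is larger.

plot#1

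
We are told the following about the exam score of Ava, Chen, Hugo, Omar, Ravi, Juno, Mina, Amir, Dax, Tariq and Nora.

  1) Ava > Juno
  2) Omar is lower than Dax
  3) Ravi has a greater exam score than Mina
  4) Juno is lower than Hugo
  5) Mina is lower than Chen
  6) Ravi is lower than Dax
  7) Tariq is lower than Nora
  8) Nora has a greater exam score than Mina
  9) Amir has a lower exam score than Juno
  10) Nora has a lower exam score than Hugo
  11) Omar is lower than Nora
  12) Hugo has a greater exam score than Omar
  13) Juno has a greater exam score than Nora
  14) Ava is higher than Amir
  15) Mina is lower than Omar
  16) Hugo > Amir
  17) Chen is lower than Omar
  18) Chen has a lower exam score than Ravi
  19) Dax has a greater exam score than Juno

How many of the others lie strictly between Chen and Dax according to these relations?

Chaining upward from Chen reaches: Ravi, Omar, Nora, Juno, Ava, Hugo.
Chaining downward from Dax reaches: Tariq, Mina, Amir, Ravi, Omar, Nora, Juno.
Strictly between Chen and Dax are those in both lists: Ravi, Omar, Nora, Juno — 4 elements.

4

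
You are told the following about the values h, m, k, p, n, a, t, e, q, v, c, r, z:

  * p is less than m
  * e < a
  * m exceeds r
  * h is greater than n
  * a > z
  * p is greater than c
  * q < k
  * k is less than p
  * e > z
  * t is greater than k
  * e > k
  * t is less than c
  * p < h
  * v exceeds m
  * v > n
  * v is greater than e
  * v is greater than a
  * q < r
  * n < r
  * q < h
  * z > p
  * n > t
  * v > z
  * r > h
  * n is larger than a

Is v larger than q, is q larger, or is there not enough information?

v

Chaining the given relations: q < k < t < c < p < z < e < a < n < h < r < m < v.
So v is larger.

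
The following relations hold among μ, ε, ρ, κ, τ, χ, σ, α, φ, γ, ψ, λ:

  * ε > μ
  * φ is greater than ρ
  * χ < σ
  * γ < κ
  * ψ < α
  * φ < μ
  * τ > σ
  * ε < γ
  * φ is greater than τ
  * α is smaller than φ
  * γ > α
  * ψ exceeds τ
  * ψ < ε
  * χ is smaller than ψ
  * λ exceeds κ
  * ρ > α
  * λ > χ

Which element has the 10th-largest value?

Chaining the given pairs: χ < σ < τ < ψ < α < ρ < φ < μ < ε < γ < κ < λ.
Counting 10 from the largest end gives τ.

τ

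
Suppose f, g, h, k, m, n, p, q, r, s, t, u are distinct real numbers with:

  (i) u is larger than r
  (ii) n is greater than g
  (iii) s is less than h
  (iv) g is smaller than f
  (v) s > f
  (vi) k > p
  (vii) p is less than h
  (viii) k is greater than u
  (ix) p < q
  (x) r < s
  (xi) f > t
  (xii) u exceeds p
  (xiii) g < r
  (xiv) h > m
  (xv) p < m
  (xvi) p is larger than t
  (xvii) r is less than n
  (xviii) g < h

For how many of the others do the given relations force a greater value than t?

Directly above t: p, f.
One step further: u, m, q, s, h, k (8 so far).
No other element is forced above t by the given relations, so the count is 8.

8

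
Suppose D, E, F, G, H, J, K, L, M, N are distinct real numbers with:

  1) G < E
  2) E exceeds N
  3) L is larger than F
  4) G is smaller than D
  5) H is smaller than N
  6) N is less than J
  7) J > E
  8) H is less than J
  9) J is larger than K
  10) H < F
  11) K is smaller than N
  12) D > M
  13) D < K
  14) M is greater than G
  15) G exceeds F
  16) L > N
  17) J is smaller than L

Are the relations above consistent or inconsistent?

The single ordering H < F < G < M < D < K < N < E < J < L satisfies every listed relation, so no contradiction arises.

consistent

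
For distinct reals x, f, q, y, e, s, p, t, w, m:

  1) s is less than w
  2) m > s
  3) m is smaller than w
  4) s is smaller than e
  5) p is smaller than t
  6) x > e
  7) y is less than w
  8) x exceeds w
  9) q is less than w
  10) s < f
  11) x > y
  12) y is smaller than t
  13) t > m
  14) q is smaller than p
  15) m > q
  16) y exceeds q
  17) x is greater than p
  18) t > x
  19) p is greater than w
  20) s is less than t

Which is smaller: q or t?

q < y < w < p < x < t, by transitivity through y, w, p, x.
So q < t; q is the smaller of the two.

q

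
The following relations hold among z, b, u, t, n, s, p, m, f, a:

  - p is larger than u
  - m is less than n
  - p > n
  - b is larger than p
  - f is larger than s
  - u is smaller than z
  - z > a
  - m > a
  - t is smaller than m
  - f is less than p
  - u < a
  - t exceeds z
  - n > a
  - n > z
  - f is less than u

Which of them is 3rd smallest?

u

The consecutive relations fix a unique order: s < f < u < a < z < t < m < n < p < b.
The 3rd smallest is u.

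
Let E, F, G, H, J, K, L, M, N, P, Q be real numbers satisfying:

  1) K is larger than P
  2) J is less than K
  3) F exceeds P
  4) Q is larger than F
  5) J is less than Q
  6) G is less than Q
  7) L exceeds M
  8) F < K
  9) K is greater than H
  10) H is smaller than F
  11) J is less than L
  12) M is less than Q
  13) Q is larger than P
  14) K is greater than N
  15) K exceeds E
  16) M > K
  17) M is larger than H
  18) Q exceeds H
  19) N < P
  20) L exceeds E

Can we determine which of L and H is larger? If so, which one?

L

The relevant relations are H < F; F < K; K < M; M < L.
Together: H < F < K < M < L.
So L is larger.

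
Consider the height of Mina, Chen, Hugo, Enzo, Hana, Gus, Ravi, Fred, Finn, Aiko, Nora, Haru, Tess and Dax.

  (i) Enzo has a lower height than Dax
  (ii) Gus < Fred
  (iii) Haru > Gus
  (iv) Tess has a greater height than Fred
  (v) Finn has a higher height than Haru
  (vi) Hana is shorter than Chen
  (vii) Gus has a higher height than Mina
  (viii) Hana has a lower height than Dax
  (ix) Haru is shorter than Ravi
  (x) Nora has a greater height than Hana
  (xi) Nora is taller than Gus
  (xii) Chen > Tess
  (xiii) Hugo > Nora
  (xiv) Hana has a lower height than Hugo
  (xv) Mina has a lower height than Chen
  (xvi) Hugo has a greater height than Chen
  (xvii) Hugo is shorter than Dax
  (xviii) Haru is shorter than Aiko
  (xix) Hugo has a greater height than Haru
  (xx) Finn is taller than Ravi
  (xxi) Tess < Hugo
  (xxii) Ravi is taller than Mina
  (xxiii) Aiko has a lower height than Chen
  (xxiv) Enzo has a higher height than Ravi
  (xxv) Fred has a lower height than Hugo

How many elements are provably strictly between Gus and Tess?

Chaining upward from Gus reaches: Haru, Ravi, Fred, Aiko, Enzo, Chen, Finn, Nora, Hugo, Dax.
Chaining downward from Tess reaches: Mina, Fred.
Strictly between Gus and Tess are those in both lists: Fred — 1 element.

1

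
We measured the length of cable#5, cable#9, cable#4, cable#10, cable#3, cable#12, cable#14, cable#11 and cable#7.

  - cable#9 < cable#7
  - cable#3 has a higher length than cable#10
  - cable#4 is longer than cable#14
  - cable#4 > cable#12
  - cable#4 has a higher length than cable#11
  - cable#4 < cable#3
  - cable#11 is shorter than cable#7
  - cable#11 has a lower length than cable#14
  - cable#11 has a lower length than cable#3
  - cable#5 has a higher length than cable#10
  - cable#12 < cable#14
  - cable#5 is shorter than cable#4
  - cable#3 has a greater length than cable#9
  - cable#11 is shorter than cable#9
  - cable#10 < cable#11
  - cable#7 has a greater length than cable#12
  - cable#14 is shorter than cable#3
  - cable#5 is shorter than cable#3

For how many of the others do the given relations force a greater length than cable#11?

From cable#11 the given relations immediately reach cable#9, cable#14, cable#4, cable#7, cable#3.
Nothing else is reachable above cable#11; 5 in all.

5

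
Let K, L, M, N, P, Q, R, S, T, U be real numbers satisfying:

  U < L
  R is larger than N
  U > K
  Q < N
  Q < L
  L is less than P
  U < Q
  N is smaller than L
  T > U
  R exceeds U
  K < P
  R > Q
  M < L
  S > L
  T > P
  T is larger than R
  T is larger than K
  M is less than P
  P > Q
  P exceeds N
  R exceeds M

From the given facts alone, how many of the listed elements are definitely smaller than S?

6

The elements the relations force below S are K, U, Q, M, N, L — no chain reaches any other.
That is 6.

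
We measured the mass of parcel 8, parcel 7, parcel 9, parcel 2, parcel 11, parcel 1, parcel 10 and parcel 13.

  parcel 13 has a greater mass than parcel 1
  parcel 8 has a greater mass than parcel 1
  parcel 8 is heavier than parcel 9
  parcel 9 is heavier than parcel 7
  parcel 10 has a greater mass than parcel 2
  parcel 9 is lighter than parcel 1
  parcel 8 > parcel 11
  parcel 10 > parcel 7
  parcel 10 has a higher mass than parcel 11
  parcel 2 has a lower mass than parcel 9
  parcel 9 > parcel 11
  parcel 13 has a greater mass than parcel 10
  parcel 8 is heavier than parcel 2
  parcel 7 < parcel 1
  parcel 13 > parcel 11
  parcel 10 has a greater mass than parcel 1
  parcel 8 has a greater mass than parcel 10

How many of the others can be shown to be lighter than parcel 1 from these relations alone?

Directly below parcel 1: parcel 7, parcel 9.
One step further: parcel 2, parcel 11 (4 so far).
Nothing else is reachable below parcel 1; 4 in all.

4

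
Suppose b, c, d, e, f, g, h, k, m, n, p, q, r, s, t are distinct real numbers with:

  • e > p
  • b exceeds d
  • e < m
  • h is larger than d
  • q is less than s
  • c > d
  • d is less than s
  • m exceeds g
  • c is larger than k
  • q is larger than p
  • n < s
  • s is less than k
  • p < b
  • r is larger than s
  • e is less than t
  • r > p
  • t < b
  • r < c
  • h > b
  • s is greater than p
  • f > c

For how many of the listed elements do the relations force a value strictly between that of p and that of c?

4

Chaining upward from p reaches: e, t, b, q, s, k, r, h, f, m.
Chaining downward from c reaches: n, d, q, s, k, r.
Strictly between p and c are those in both lists: q, s, k, r — 4 elements.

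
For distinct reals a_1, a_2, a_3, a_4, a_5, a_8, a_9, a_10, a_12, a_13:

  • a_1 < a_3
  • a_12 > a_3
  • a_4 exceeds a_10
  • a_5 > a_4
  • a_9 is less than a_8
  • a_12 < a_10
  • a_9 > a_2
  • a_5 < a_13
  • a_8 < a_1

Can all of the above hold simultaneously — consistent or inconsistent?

The single ordering a_2 < a_9 < a_8 < a_1 < a_3 < a_12 < a_10 < a_4 < a_5 < a_13 satisfies every listed relation, so no contradiction arises.

consistent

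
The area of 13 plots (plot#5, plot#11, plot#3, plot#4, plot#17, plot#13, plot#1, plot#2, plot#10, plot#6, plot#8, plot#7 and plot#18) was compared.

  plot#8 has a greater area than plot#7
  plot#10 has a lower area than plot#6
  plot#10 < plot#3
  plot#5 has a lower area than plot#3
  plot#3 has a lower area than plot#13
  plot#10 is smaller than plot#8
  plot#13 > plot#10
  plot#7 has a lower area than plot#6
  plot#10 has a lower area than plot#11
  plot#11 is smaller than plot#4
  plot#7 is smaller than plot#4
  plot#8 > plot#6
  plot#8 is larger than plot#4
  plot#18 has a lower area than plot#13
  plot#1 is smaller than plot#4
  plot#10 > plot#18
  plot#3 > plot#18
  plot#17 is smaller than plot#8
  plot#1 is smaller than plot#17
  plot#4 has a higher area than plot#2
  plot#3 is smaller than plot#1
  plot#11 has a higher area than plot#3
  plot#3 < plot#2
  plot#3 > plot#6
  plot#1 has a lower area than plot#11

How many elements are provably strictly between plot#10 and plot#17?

3

The relations place plot#10 below plot#17. An element lies strictly between them when it is forced above plot#10 and also forced below plot#17.
Above plot#10: {plot#6, plot#3, plot#2, plot#1, plot#11, plot#13, plot#4, plot#8}. Below plot#17: {plot#7, plot#5, plot#18, plot#6, plot#3, plot#1}.
Intersection: {plot#6, plot#3, plot#1} — 3.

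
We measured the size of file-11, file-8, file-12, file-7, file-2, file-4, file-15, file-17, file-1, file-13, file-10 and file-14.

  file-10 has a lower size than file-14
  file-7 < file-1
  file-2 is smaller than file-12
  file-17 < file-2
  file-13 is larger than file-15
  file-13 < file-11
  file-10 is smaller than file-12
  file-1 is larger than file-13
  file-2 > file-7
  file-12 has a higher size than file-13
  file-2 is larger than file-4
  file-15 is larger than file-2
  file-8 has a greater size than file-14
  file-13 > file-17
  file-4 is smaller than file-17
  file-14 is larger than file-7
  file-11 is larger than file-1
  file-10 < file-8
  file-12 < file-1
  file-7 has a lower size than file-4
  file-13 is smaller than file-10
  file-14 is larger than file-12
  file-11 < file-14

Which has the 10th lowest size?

file-11

Chaining the given pairs: file-7 < file-4 < file-17 < file-2 < file-15 < file-13 < file-10 < file-12 < file-1 < file-11 < file-14 < file-8.
Counting 10 from the smallest end gives file-11.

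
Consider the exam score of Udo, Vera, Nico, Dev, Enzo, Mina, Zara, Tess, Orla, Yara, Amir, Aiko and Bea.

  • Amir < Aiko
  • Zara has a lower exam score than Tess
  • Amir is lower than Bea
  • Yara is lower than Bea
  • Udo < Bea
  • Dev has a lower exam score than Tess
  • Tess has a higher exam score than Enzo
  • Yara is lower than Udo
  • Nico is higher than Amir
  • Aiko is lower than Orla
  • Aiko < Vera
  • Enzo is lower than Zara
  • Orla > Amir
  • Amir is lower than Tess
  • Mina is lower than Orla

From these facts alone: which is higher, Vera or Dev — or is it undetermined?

undetermined

Following every chain through Dev: above Dev we get Tess.
Vera is not reached, and no chain runs the other way from Vera to Dev.
So the given relations leave the order of Dev and Vera undetermined.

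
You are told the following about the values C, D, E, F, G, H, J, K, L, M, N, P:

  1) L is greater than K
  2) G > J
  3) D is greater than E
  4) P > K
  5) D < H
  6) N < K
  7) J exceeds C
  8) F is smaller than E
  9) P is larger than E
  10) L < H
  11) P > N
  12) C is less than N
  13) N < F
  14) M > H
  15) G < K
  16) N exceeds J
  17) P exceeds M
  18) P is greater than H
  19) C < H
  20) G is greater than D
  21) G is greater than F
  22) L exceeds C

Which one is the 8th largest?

Piecing the relations together gives one ordering: C < J < N < F < E < D < G < K < L < H < M < P.
The 8th largest is E.

E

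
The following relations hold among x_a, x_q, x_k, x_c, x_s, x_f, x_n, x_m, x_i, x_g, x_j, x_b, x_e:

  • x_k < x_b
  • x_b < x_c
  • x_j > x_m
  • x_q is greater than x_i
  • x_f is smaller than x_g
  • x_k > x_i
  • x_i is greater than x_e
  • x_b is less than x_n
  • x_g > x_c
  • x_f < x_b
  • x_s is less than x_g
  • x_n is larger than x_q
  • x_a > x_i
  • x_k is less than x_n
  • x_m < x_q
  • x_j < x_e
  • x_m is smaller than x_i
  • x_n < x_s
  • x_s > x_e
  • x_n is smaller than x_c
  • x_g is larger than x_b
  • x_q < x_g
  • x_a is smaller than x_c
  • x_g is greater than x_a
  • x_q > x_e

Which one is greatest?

x_m is not greatest since x_m < x_j; x_j is not greatest since x_j < x_e; x_e is not greatest since x_e < x_q; x_i is not greatest since x_i < x_q; x_q is not greatest since x_q < x_g; x_f is not greatest since x_f < x_b; x_k is not greatest since x_k < x_n; x_b is not greatest since x_b < x_g; x_n is not greatest since x_n < x_s; x_s is not greatest since x_s < x_g; x_a is not greatest since x_a < x_g; x_c is not greatest since x_c < x_g.
Only x_g has nothing above it, so x_g is the greatest.

x_g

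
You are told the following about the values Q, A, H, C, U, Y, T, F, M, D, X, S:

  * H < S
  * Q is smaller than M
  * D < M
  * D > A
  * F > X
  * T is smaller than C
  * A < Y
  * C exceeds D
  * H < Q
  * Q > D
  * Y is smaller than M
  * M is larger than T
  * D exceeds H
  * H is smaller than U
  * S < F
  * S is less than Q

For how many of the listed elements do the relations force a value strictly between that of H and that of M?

The relations place H below M. An element lies strictly between them when it is forced above H and also forced below M.
Above H: {U, S, F, D, Q, C}. Below M: {S, A, T, D, Y, Q}.
Intersection: {S, D, Q} — 3.

3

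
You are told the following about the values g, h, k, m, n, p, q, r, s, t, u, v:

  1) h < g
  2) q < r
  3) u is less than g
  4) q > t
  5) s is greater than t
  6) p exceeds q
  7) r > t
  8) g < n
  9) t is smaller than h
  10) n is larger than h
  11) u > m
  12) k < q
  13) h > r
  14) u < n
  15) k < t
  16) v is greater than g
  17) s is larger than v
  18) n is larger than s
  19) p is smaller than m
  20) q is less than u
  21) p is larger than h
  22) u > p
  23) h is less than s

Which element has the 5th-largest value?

u

Chaining the given pairs: k < t < q < r < h < p < m < u < g < v < s < n.
The 5th largest is u.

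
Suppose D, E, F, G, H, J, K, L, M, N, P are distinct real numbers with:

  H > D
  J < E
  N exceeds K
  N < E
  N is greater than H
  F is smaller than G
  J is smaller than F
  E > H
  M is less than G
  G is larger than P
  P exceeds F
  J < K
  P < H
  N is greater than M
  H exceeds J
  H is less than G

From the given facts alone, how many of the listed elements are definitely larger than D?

4

Directly above D: H.
One step further: N, G, E (4 so far).
No other element is forced above D by the given relations, so the count is 4.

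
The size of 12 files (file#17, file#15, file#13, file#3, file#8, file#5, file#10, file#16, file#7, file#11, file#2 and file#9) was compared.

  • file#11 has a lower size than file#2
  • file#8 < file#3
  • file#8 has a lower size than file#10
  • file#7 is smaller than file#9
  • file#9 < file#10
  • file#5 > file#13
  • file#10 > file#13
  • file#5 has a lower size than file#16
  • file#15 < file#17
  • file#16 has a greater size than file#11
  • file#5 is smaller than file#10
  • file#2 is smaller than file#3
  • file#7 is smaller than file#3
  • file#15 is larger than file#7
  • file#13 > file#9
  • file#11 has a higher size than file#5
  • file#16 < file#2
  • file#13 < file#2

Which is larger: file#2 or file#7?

file#2

Chaining the given relations: file#7 < file#9 < file#13 < file#5 < file#11 < file#16 < file#2.
So file#7 < file#2; file#2 is the larger of the two.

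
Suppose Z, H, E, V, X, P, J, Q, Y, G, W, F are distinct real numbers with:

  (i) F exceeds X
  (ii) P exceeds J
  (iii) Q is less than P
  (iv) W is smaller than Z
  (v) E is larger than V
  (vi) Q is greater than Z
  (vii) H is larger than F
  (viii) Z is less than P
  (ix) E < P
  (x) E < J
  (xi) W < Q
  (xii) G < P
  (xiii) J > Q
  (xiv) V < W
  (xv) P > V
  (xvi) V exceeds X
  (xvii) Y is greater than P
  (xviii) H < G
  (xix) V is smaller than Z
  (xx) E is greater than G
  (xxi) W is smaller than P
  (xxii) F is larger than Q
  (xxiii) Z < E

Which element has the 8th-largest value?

Q

The consecutive relations fix a unique order: X < V < W < Z < Q < F < H < G < E < J < P < Y.
Counting 8 from the largest end gives Q.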